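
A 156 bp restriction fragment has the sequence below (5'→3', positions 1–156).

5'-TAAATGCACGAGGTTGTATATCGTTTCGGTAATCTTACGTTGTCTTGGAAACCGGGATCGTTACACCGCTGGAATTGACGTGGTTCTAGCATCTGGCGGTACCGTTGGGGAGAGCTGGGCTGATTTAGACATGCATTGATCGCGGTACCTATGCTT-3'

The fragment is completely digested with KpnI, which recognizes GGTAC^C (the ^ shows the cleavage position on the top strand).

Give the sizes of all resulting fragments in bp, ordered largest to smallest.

KpnI sites (GGTACC) start at positions 98, 144.
KpnI cuts after base 5 of each site (before the last base), so after positions 102, 148.
Linear molecule, 2 cuts → 3 fragments:
  1–102 → 102 bp
  103–148 → 46 bp
  149–156 → 8 bp
Sorted largest to smallest: 102, 46, 8 bp.

102, 46, 8 bp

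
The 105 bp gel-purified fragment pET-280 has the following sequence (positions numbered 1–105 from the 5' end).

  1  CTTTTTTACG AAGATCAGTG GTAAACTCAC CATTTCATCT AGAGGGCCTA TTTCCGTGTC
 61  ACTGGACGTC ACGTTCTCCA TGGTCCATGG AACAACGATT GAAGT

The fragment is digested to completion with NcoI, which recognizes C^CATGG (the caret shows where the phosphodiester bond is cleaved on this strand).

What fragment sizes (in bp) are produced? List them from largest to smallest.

NcoI sites (CCATGG) start at positions 78, 85.
NcoI cuts after the first base of each site, so after positions 78, 85.
Linear molecule, 2 cuts → 3 fragments:
  1–78 → 78 bp
  79–85 → 7 bp
  86–105 → 20 bp
Sorted largest to smallest: 78, 20, 7 bp.

78, 20, 7 bp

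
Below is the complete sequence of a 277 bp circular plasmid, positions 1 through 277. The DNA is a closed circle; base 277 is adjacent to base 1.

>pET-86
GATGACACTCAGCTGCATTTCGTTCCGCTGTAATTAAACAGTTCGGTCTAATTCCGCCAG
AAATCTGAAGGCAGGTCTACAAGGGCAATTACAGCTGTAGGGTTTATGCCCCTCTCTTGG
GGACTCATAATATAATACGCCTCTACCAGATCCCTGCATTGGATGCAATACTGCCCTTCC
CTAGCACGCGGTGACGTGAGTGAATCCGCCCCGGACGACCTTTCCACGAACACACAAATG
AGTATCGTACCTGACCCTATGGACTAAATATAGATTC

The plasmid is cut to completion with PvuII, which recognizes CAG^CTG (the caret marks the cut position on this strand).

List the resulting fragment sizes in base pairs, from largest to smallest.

195, 82 bp

PvuII sites (CAGCTG) start at positions 10, 92.
PvuII cuts after base 3 of each site, so after positions 12, 94.
Circular molecule, 2 cuts → 2 fragments:
  13–94 → 82 bp
  95–277 then 1–12 → 183 + 12 = 195 bp
Sorted largest to smallest: 195, 82 bp.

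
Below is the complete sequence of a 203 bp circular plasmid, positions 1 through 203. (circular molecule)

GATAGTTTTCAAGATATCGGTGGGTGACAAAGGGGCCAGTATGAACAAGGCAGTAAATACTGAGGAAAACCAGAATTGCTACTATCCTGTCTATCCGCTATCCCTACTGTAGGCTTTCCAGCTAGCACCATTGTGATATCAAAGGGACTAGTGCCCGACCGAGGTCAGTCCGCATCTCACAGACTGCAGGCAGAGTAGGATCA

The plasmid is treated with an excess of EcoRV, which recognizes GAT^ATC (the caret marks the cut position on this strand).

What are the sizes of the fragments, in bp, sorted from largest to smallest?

EcoRV sites (GATATC) start at positions 13, 135.
EcoRV cuts after base 3 of each site, so after positions 15, 137.
Circular molecule, 2 cuts → 2 fragments:
  16–137 → 122 bp
  138–203 then 1–15 → 66 + 15 = 81 bp
Sorted largest to smallest: 122, 81 bp.

122, 81 bp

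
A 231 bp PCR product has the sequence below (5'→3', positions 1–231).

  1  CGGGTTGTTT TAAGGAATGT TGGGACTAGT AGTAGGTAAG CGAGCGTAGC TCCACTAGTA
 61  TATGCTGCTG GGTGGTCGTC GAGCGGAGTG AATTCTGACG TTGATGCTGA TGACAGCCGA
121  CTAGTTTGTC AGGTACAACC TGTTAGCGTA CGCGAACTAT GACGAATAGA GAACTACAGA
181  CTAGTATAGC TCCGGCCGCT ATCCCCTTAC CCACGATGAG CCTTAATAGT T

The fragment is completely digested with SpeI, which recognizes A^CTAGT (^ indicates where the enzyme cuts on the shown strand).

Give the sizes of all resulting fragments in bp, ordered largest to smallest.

SpeI sites (ACTAGT) start at positions 25, 54, 120, 180.
SpeI cuts after the first base of each site, so after positions 25, 54, 120, 180.
Linear molecule, 4 cuts → 5 fragments:
  1–25 → 25 bp
  26–54 → 29 bp
  55–120 → 66 bp
  121–180 → 60 bp
  181–231 → 51 bp
Sorted largest to smallest: 66, 60, 51, 29, 25 bp.

66, 60, 51, 29, 25 bp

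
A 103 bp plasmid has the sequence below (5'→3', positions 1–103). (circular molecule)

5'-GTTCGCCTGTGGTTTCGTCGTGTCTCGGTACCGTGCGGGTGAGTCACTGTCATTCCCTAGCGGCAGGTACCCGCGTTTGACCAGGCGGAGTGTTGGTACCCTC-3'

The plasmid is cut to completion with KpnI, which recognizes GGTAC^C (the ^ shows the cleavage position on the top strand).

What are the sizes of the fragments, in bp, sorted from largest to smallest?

KpnI sites (GGTACC) start at positions 27, 66, 95.
KpnI cuts after base 5 of each site (before the last base), so after positions 31, 70, 99.
Circular molecule, 3 cuts → 3 fragments:
  32–70 → 39 bp
  71–99 → 29 bp
  100–103 then 1–31 → 4 + 31 = 35 bp
Sorted largest to smallest: 39, 35, 29 bp.

39, 35, 29 bp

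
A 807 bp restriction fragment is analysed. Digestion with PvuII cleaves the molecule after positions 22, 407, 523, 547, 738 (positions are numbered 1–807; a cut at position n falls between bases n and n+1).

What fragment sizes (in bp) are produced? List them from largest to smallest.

385, 191, 116, 69, 24, 22 bp

Linear molecule, 5 cuts → 6 fragments:
  22 − 0 = 22 bp
  407 − 22 = 385 bp
  523 − 407 = 116 bp
  547 − 523 = 24 bp
  738 − 547 = 191 bp
  807 − 738 = 69 bp
Sorted largest to smallest: 385, 191, 116, 69, 24, 22 bp.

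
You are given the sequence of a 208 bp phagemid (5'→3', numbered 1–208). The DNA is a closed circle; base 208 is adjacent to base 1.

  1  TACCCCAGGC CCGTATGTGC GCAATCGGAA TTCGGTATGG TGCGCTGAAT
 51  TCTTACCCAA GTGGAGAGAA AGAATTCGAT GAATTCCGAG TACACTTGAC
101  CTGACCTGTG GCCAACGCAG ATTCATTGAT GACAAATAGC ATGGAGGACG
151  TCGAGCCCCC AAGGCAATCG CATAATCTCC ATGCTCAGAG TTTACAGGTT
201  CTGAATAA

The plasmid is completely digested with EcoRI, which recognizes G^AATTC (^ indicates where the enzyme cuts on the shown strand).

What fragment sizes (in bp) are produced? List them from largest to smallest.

155, 25, 19, 9 bp

EcoRI sites (GAATTC) start at positions 28, 47, 72, 81.
EcoRI cuts after the first base of each site, so after positions 28, 47, 72, 81.
Circular molecule, 4 cuts → 4 fragments:
  29–47 → 19 bp
  48–72 → 25 bp
  73–81 → 9 bp
  82–208 then 1–28 → 127 + 28 = 155 bp
Sorted largest to smallest: 155, 25, 19, 9 bp.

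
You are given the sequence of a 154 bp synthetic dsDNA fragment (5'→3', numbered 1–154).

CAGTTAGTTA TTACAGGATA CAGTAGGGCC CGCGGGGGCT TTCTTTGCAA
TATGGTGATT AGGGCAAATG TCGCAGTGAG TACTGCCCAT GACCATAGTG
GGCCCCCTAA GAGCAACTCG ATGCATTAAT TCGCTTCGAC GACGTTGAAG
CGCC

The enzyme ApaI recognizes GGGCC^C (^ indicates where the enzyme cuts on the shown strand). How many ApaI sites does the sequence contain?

2

GGGCCC occurs starting at positions 26, 100.
ApaI cuts at 2 sites.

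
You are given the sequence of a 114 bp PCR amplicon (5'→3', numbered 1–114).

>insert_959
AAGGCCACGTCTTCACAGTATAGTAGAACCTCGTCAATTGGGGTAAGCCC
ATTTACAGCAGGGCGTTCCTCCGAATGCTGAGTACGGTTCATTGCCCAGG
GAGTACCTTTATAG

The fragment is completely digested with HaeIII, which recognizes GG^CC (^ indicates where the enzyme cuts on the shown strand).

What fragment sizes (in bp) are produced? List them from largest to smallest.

110, 4 bp

The HaeIII site (GGCC) starts at position 3.
HaeIII cuts after base 2 of each site, so after position 4.
Linear molecule, 1 cut → 2 fragments:
  1–4 → 4 bp
  5–114 → 110 bp
Sorted largest to smallest: 110, 4 bp.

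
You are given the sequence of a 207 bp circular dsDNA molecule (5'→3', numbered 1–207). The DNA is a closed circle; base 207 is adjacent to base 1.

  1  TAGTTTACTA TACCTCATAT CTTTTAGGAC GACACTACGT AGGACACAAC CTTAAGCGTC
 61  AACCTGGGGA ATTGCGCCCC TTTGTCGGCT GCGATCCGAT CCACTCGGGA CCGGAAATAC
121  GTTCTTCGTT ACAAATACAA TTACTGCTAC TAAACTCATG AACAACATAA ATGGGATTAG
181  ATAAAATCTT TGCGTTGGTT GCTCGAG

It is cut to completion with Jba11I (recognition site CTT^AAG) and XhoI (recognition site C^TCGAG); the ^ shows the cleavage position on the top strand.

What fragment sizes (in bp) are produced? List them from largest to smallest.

The Jba11I site (CTTAAG) starts at position 51.
Jba11I cuts after base 3 of each site, so after position 53.
The XhoI site (CTCGAG) starts at position 202.
XhoI cuts after the first base of each site, so after position 202.
Combined cut positions: 53, 202.
Circular molecule, 2 cuts → 2 fragments:
  54–202 → 149 bp
  203–207 then 1–53 → 5 + 53 = 58 bp
Sorted largest to smallest: 149, 58 bp.

149, 58 bp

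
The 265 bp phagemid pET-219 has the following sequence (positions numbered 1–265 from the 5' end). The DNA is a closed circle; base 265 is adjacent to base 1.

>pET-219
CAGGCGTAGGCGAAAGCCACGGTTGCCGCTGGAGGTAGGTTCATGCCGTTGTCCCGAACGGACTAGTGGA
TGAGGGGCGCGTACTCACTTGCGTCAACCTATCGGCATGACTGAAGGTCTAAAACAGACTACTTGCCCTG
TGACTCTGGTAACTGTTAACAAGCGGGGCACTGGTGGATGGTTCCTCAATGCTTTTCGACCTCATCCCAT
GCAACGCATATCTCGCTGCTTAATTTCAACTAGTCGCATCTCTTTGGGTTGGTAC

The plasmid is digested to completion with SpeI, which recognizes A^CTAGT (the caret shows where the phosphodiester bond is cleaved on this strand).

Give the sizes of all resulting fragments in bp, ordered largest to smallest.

SpeI sites (ACTAGT) start at positions 62, 239.
SpeI cuts after the first base of each site, so after positions 62, 239.
Circular molecule, 2 cuts → 2 fragments:
  63–239 → 177 bp
  240–265 then 1–62 → 26 + 62 = 88 bp
Sorted largest to smallest: 177, 88 bp.

177, 88 bp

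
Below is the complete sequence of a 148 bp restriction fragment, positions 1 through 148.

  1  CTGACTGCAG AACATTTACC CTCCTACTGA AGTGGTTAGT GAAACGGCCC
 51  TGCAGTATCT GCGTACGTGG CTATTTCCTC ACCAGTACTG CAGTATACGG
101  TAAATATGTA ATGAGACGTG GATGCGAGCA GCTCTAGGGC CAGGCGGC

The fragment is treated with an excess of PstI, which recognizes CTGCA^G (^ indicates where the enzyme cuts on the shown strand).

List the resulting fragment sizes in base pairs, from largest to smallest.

56, 45, 38, 9 bp

PstI sites (CTGCAG) start at positions 5, 50, 88.
PstI cuts after base 5 of each site (before the last base), so after positions 9, 54, 92.
Linear molecule, 3 cuts → 4 fragments:
  1–9 → 9 bp
  10–54 → 45 bp
  55–92 → 38 bp
  93–148 → 56 bp
Sorted largest to smallest: 56, 45, 38, 9 bp.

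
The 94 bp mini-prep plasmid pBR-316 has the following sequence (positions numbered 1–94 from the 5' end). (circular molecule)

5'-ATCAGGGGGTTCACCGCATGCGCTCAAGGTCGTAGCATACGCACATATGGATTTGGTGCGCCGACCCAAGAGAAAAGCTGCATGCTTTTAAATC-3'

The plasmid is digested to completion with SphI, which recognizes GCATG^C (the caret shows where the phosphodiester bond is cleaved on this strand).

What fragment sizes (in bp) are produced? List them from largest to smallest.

64, 30 bp

SphI sites (GCATGC) start at positions 16, 80.
SphI cuts after base 5 of each site (before the last base), so after positions 20, 84.
Circular molecule, 2 cuts → 2 fragments:
  21–84 → 64 bp
  85–94 then 1–20 → 10 + 20 = 30 bp
Sorted largest to smallest: 64, 30 bp.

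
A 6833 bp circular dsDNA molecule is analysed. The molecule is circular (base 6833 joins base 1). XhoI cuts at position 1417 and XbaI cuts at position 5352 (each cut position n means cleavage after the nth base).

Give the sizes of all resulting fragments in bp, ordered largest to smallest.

3935, 2898 bp

Combined cut positions (sorted): 1417, 5352.
Circular molecule, 2 cuts → 2 fragments:
  5352 − 1417 = 3935 bp
  wrap: 6833 − 5352 + 1417 = 2898 bp
Sorted largest to smallest: 3935, 2898 bp.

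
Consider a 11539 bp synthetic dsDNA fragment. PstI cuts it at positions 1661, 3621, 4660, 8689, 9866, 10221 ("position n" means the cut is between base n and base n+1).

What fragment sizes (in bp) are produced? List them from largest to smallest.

4029, 1960, 1661, 1318, 1177, 1039, 355 bp

Linear molecule, 6 cuts → 7 fragments:
  1661 − 0 = 1661 bp
  3621 − 1661 = 1960 bp
  4660 − 3621 = 1039 bp
  8689 − 4660 = 4029 bp
  9866 − 8689 = 1177 bp
  10221 − 9866 = 355 bp
  11539 − 10221 = 1318 bp
Sorted largest to smallest: 4029, 1960, 1661, 1318, 1177, 1039, 355 bp.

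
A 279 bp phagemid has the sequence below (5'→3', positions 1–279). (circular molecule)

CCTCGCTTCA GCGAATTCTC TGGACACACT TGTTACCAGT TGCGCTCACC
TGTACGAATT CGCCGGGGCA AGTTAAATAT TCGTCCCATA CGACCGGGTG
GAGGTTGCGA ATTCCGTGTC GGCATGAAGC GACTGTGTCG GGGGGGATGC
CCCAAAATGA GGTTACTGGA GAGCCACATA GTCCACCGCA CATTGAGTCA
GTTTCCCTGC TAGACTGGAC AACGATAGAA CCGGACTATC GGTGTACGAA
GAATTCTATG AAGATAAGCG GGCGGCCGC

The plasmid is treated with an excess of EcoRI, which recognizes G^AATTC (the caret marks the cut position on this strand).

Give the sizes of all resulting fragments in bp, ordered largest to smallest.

EcoRI sites (GAATTC) start at positions 13, 56, 109, 251.
EcoRI cuts after the first base of each site, so after positions 13, 56, 109, 251.
Circular molecule, 4 cuts → 4 fragments:
  14–56 → 43 bp
  57–109 → 53 bp
  110–251 → 142 bp
  252–279 then 1–13 → 28 + 13 = 41 bp
Sorted largest to smallest: 142, 53, 43, 41 bp.

142, 53, 43, 41 bp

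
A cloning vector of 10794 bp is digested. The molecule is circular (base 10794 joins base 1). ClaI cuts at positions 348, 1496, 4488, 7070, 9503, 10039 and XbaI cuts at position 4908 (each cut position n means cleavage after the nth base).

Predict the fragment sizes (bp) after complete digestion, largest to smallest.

Combined cut positions (sorted): 348, 1496, 4488, 4908, 7070, 9503, 10039.
Circular molecule, 7 cuts → 7 fragments:
  1496 − 348 = 1148 bp
  4488 − 1496 = 2992 bp
  4908 − 4488 = 420 bp
  7070 − 4908 = 2162 bp
  9503 − 7070 = 2433 bp
  10039 − 9503 = 536 bp
  wrap: 10794 − 10039 + 348 = 1103 bp
Sorted largest to smallest: 2992, 2433, 2162, 1148, 1103, 536, 420 bp.

2992, 2433, 2162, 1148, 1103, 536, 420 bp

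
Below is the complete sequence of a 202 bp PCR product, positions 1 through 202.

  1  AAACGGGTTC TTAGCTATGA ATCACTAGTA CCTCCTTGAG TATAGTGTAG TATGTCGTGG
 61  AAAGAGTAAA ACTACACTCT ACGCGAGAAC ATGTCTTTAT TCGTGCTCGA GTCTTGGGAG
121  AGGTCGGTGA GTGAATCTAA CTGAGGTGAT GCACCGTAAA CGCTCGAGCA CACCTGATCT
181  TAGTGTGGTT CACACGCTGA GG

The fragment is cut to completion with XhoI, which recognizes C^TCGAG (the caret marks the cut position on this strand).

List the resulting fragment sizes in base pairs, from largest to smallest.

XhoI sites (CTCGAG) start at positions 106, 163.
XhoI cuts after the first base of each site, so after positions 106, 163.
Linear molecule, 2 cuts → 3 fragments:
  1–106 → 106 bp
  107–163 → 57 bp
  164–202 → 39 bp
Sorted largest to smallest: 106, 57, 39 bp.

106, 57, 39 bp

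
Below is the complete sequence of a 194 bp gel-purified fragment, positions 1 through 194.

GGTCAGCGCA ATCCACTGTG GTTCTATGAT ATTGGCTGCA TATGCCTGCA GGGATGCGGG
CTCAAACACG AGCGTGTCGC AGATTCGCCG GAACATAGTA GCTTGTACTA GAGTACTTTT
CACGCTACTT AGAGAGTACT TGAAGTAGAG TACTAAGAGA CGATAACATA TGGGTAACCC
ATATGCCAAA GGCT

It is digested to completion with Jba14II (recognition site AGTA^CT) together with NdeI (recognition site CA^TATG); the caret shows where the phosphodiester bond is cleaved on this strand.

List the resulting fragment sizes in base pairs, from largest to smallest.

Jba14II sites (AGTACT) start at positions 112, 135, 149.
Jba14II cuts after base 4 of each site, so after positions 115, 138, 152.
NdeI sites (CATATG) start at positions 39, 167, 180.
NdeI cuts after base 2 of each site, so after positions 40, 168, 181.
Combined cut positions: 40, 115, 138, 152, 168, 181.
Linear molecule, 6 cuts → 7 fragments:
  1–40 → 40 bp
  41–115 → 75 bp
  116–138 → 23 bp
  139–152 → 14 bp
  153–168 → 16 bp
  169–181 → 13 bp
  182–194 → 13 bp
Sorted largest to smallest: 75, 40, 23, 16, 14, 13, 13 bp.

75, 40, 23, 16, 14, 13, 13 bp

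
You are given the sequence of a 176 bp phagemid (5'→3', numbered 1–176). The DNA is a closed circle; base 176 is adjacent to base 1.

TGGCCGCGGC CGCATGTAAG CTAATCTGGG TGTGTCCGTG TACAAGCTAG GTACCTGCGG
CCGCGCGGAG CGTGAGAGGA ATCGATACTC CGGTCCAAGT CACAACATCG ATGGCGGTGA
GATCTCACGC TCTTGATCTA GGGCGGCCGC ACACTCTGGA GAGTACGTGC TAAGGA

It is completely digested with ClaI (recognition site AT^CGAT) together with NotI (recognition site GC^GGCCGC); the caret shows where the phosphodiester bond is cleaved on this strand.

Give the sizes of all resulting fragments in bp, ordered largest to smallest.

51, 39, 36, 26, 24 bp

ClaI sites (ATCGAT) start at positions 81, 107.
ClaI cuts after base 2 of each site, so after positions 82, 108.
NotI sites (GCGGCCGC) start at positions 6, 57, 143.
NotI cuts after base 2 of each site, so after positions 7, 58, 144.
Combined cut positions: 7, 58, 82, 108, 144.
Circular molecule, 5 cuts → 5 fragments:
  8–58 → 51 bp
  59–82 → 24 bp
  83–108 → 26 bp
  109–144 → 36 bp
  145–176 then 1–7 → 32 + 7 = 39 bp
Sorted largest to smallest: 51, 39, 36, 26, 24 bp.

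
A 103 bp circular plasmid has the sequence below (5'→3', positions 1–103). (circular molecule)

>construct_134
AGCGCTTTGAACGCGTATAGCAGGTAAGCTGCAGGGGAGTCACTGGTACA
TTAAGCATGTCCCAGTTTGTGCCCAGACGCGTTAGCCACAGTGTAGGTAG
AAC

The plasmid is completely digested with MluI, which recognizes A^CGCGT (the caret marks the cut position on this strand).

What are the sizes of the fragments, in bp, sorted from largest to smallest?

66, 37 bp

MluI sites (ACGCGT) start at positions 11, 77.
MluI cuts after the first base of each site, so after positions 11, 77.
Circular molecule, 2 cuts → 2 fragments:
  12–77 → 66 bp
  78–103 then 1–11 → 26 + 11 = 37 bp
Sorted largest to smallest: 66, 37 bp.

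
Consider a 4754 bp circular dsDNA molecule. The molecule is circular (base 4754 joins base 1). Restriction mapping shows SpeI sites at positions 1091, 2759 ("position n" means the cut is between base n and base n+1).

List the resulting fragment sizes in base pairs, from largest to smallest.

3086, 1668 bp

Circular molecule, 2 cuts → 2 fragments:
  2759 − 1091 = 1668 bp
  wrap: 4754 − 2759 + 1091 = 3086 bp
Sorted largest to smallest: 3086, 1668 bp.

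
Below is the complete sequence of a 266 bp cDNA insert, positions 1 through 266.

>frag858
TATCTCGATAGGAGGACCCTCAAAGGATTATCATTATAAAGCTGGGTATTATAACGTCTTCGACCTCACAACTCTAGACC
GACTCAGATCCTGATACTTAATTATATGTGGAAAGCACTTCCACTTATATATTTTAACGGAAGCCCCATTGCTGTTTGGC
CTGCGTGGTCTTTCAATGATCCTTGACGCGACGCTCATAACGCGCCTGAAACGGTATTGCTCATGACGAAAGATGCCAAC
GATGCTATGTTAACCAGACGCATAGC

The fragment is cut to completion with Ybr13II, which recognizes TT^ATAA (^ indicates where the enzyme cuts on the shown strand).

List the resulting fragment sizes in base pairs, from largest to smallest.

Ybr13II sites (TTATAA) start at positions 34, 49.
Ybr13II cuts after base 2 of each site, so after positions 35, 50.
Linear molecule, 2 cuts → 3 fragments:
  1–35 → 35 bp
  36–50 → 15 bp
  51–266 → 216 bp
Sorted largest to smallest: 216, 35, 15 bp.

216, 35, 15 bp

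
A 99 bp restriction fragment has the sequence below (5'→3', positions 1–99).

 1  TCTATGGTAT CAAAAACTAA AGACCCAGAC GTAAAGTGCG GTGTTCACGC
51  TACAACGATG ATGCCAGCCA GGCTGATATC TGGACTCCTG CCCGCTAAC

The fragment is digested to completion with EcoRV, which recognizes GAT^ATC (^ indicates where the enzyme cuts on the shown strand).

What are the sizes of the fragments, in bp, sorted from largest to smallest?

77, 22 bp

The EcoRV site (GATATC) starts at position 75.
EcoRV cuts after base 3 of each site, so after position 77.
Linear molecule, 1 cut → 2 fragments:
  1–77 → 77 bp
  78–99 → 22 bp
Sorted largest to smallest: 77, 22 bp.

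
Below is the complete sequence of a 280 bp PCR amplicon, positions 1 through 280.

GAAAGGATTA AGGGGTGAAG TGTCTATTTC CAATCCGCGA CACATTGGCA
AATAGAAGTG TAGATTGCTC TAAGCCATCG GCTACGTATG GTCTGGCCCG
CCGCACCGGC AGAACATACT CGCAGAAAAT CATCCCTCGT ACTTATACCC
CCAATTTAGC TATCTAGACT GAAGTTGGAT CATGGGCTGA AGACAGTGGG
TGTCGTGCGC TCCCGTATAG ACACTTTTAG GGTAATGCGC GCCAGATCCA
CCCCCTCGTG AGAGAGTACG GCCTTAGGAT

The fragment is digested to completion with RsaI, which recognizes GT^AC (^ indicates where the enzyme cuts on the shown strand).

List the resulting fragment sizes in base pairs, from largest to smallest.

140, 127, 13 bp

RsaI sites (GTAC) start at positions 139, 266.
RsaI cuts after base 2 of each site, so after positions 140, 267.
Linear molecule, 2 cuts → 3 fragments:
  1–140 → 140 bp
  141–267 → 127 bp
  268–280 → 13 bp
Sorted largest to smallest: 140, 127, 13 bp.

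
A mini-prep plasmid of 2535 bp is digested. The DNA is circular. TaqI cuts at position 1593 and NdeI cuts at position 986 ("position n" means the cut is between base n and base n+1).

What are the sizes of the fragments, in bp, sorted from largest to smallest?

1928, 607 bp

Combined cut positions (sorted): 986, 1593.
Circular molecule, 2 cuts → 2 fragments:
  1593 − 986 = 607 bp
  wrap: 2535 − 1593 + 986 = 1928 bp
Sorted largest to smallest: 1928, 607 bp.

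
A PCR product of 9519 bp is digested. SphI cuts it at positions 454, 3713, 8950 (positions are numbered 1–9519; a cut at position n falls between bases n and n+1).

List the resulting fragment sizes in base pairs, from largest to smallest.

5237, 3259, 569, 454 bp

Linear molecule, 3 cuts → 4 fragments:
  454 − 0 = 454 bp
  3713 − 454 = 3259 bp
  8950 − 3713 = 5237 bp
  9519 − 8950 = 569 bp
Sorted largest to smallest: 5237, 3259, 569, 454 bp.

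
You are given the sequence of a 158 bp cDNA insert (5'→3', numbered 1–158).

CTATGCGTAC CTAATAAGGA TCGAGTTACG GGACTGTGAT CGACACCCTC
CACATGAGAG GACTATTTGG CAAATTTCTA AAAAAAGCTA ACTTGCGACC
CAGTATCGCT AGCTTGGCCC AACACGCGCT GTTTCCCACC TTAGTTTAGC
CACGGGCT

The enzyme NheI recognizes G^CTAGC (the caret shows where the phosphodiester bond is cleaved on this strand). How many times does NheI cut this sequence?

GCTAGC occurs starting at position 108.
NheI cuts at 1 site.

1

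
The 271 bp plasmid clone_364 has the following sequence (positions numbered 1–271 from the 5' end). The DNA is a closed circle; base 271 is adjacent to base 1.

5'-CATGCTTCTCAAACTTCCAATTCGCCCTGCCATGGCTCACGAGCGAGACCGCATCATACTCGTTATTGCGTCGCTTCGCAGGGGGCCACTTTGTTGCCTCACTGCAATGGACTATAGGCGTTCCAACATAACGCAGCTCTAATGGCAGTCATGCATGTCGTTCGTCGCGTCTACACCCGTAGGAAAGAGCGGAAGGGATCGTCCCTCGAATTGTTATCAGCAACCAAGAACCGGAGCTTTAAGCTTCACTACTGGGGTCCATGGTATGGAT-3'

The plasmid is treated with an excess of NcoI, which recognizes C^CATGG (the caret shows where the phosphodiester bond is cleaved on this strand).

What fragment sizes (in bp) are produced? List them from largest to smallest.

NcoI sites (CCATGG) start at positions 30, 259.
NcoI cuts after the first base of each site, so after positions 30, 259.
Circular molecule, 2 cuts → 2 fragments:
  31–259 → 229 bp
  260–271 then 1–30 → 12 + 30 = 42 bp
Sorted largest to smallest: 229, 42 bp.

229, 42 bp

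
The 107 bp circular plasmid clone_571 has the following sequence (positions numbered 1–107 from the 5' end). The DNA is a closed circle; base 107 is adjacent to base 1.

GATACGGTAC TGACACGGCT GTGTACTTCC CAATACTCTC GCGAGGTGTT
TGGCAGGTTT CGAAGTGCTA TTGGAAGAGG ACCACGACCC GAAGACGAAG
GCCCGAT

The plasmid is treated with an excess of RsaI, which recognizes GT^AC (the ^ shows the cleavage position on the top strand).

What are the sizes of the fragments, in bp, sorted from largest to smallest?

RsaI sites (GTAC) start at positions 7, 23.
RsaI cuts after base 2 of each site, so after positions 8, 24.
Circular molecule, 2 cuts → 2 fragments:
  9–24 → 16 bp
  25–107 then 1–8 → 83 + 8 = 91 bp
Sorted largest to smallest: 91, 16 bp.

91, 16 bp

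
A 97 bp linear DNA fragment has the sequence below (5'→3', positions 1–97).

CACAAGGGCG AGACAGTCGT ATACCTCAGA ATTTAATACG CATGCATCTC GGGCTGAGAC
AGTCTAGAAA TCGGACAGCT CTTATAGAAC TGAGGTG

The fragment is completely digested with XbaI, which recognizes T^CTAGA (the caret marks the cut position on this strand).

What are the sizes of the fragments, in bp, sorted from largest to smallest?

The XbaI site (TCTAGA) starts at position 63.
XbaI cuts after the first base of each site, so after position 63.
Linear molecule, 1 cut → 2 fragments:
  1–63 → 63 bp
  64–97 → 34 bp
Sorted largest to smallest: 63, 34 bp.

63, 34 bp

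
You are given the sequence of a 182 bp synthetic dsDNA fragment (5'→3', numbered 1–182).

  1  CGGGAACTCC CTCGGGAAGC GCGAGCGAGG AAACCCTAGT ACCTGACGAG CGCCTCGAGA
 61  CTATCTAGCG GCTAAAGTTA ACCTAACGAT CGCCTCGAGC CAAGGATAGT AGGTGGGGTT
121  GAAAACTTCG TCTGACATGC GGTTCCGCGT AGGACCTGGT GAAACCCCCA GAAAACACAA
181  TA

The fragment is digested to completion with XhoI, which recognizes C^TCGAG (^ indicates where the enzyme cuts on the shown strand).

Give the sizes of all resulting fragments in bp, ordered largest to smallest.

88, 54, 40 bp

XhoI sites (CTCGAG) start at positions 54, 94.
XhoI cuts after the first base of each site, so after positions 54, 94.
Linear molecule, 2 cuts → 3 fragments:
  1–54 → 54 bp
  55–94 → 40 bp
  95–182 → 88 bp
Sorted largest to smallest: 88, 54, 40 bp.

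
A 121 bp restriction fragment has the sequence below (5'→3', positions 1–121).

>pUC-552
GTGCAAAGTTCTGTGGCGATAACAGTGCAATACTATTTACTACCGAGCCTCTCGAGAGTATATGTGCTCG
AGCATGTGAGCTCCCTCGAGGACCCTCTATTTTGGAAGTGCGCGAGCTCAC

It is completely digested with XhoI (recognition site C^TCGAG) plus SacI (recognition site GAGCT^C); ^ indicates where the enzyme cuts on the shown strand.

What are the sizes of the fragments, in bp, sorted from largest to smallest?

XhoI sites (CTCGAG) start at positions 51, 67, 85.
XhoI cuts after the first base of each site, so after positions 51, 67, 85.
SacI sites (GAGCTC) start at positions 78, 114.
SacI cuts after base 5 of each site (before the last base), so after positions 82, 118.
Combined cut positions: 51, 67, 82, 85, 118.
Linear molecule, 5 cuts → 6 fragments:
  1–51 → 51 bp
  52–67 → 16 bp
  68–82 → 15 bp
  83–85 → 3 bp
  86–118 → 33 bp
  119–121 → 3 bp
Sorted largest to smallest: 51, 33, 16, 15, 3, 3 bp.

51, 33, 16, 15, 3, 3 bp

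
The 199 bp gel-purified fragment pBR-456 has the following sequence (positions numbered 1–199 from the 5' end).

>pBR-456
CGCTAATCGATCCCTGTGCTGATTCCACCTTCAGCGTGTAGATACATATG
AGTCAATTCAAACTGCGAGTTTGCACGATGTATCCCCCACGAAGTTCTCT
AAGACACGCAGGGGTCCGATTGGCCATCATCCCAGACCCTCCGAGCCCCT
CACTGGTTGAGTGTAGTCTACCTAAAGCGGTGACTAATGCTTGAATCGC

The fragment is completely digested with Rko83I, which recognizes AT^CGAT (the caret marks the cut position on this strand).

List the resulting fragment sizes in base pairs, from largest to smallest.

The Rko83I site (ATCGAT) starts at position 6.
Rko83I cuts after base 2 of each site, so after position 7.
Linear molecule, 1 cut → 2 fragments:
  1–7 → 7 bp
  8–199 → 192 bp
Sorted largest to smallest: 192, 7 bp.

192, 7 bp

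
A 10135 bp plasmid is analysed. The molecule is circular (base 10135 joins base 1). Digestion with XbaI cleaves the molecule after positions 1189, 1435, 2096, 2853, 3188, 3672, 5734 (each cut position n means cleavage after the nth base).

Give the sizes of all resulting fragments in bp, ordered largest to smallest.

Circular molecule, 7 cuts → 7 fragments:
  1435 − 1189 = 246 bp
  2096 − 1435 = 661 bp
  2853 − 2096 = 757 bp
  3188 − 2853 = 335 bp
  3672 − 3188 = 484 bp
  5734 − 3672 = 2062 bp
  wrap: 10135 − 5734 + 1189 = 5590 bp
Sorted largest to smallest: 5590, 2062, 757, 661, 484, 335, 246 bp.

5590, 2062, 757, 661, 484, 335, 246 bp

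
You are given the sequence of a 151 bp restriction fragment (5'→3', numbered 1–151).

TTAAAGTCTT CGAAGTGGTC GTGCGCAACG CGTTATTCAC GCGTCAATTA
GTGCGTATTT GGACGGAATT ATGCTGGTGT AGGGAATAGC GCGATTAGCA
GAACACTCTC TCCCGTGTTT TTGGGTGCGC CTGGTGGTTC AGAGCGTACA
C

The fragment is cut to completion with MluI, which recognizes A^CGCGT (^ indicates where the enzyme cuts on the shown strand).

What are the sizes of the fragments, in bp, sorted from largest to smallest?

112, 28, 11 bp

MluI sites (ACGCGT) start at positions 28, 39.
MluI cuts after the first base of each site, so after positions 28, 39.
Linear molecule, 2 cuts → 3 fragments:
  1–28 → 28 bp
  29–39 → 11 bp
  40–151 → 112 bp
Sorted largest to smallest: 112, 28, 11 bp.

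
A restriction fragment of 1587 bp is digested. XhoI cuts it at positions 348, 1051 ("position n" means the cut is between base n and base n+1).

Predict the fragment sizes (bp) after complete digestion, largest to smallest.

Linear molecule, 2 cuts → 3 fragments:
  348 − 0 = 348 bp
  1051 − 348 = 703 bp
  1587 − 1051 = 536 bp
Sorted largest to smallest: 703, 536, 348 bp.

703, 536, 348 bp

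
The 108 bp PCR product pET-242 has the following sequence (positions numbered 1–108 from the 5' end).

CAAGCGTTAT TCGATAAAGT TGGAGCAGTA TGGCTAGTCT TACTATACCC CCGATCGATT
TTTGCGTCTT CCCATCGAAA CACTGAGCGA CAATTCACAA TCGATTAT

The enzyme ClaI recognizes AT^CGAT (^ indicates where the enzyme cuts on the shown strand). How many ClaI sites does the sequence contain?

ATCGAT occurs starting at positions 54, 100.
ClaI cuts at 2 sites.

2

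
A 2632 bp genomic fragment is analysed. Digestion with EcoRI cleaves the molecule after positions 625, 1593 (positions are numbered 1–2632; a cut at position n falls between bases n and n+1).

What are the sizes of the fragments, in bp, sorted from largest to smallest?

1039, 968, 625 bp

Linear molecule, 2 cuts → 3 fragments:
  625 − 0 = 625 bp
  1593 − 625 = 968 bp
  2632 − 1593 = 1039 bp
Sorted largest to smallest: 1039, 968, 625 bp.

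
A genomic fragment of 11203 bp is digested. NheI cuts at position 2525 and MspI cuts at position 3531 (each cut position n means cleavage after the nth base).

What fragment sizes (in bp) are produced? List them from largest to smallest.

7672, 2525, 1006 bp

Combined cut positions (sorted): 2525, 3531.
Linear molecule, 2 cuts → 3 fragments:
  2525 − 0 = 2525 bp
  3531 − 2525 = 1006 bp
  11203 − 3531 = 7672 bp
Sorted largest to smallest: 7672, 2525, 1006 bp.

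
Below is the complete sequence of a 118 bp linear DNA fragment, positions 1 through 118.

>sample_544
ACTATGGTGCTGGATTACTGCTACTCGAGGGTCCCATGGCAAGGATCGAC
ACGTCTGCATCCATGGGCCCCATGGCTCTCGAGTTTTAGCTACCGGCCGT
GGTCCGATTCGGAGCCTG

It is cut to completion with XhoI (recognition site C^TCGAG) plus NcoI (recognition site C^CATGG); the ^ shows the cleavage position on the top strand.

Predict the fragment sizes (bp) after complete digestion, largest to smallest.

XhoI sites (CTCGAG) start at positions 24, 78.
XhoI cuts after the first base of each site, so after positions 24, 78.
NcoI sites (CCATGG) start at positions 34, 61, 70.
NcoI cuts after the first base of each site, so after positions 34, 61, 70.
Combined cut positions: 24, 34, 61, 70, 78.
Linear molecule, 5 cuts → 6 fragments:
  1–24 → 24 bp
  25–34 → 10 bp
  35–61 → 27 bp
  62–70 → 9 bp
  71–78 → 8 bp
  79–118 → 40 bp
Sorted largest to smallest: 40, 27, 24, 10, 9, 8 bp.

40, 27, 24, 10, 9, 8 bp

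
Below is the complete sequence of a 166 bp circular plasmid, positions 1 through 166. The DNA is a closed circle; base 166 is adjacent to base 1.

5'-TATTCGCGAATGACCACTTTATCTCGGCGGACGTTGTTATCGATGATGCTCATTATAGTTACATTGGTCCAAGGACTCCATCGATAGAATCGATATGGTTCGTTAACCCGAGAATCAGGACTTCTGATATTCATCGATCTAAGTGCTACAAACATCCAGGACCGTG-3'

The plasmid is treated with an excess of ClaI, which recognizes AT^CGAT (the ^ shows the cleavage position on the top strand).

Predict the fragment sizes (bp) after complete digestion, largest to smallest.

ClaI sites (ATCGAT) start at positions 39, 80, 89, 133.
ClaI cuts after base 2 of each site, so after positions 40, 81, 90, 134.
Circular molecule, 4 cuts → 4 fragments:
  41–81 → 41 bp
  82–90 → 9 bp
  91–134 → 44 bp
  135–166 then 1–40 → 32 + 40 = 72 bp
Sorted largest to smallest: 72, 44, 41, 9 bp.

72, 44, 41, 9 bp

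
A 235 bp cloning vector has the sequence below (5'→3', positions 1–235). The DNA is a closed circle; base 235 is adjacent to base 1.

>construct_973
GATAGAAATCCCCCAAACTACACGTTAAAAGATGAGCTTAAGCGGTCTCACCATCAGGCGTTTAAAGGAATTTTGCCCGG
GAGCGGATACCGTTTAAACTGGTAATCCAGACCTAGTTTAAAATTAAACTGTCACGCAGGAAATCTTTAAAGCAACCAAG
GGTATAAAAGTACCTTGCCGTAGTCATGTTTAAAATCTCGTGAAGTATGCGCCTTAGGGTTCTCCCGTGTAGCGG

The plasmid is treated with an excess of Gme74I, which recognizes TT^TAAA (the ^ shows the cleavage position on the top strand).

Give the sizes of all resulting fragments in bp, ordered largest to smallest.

Gme74I sites (TTTAAA) start at positions 61, 93, 117, 146, 189.
Gme74I cuts after base 2 of each site, so after positions 62, 94, 118, 147, 190.
Circular molecule, 5 cuts → 5 fragments:
  63–94 → 32 bp
  95–118 → 24 bp
  119–147 → 29 bp
  148–190 → 43 bp
  191–235 then 1–62 → 45 + 62 = 107 bp
Sorted largest to smallest: 107, 43, 32, 29, 24 bp.

107, 43, 32, 29, 24 bp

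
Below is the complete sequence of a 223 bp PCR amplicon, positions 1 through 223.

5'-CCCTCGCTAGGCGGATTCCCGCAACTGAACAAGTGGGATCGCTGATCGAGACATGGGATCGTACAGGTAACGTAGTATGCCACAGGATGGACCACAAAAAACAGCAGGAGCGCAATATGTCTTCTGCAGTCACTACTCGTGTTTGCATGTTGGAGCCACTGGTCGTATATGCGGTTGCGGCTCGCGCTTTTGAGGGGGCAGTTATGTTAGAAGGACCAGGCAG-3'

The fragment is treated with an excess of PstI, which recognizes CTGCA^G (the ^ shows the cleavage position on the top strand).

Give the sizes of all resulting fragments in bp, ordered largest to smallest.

128, 95 bp

The PstI site (CTGCAG) starts at position 124.
PstI cuts after base 5 of each site (before the last base), so after position 128.
Linear molecule, 1 cut → 2 fragments:
  1–128 → 128 bp
  129–223 → 95 bp
Sorted largest to smallest: 128, 95 bp.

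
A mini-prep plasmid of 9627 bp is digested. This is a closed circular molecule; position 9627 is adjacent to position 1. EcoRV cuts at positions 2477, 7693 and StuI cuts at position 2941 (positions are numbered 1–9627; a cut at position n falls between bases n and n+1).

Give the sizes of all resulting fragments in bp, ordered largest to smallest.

4752, 4411, 464 bp

Combined cut positions (sorted): 2477, 2941, 7693.
Circular molecule, 3 cuts → 3 fragments:
  2941 − 2477 = 464 bp
  7693 − 2941 = 4752 bp
  wrap: 9627 − 7693 + 2477 = 4411 bp
Sorted largest to smallest: 4752, 4411, 464 bp.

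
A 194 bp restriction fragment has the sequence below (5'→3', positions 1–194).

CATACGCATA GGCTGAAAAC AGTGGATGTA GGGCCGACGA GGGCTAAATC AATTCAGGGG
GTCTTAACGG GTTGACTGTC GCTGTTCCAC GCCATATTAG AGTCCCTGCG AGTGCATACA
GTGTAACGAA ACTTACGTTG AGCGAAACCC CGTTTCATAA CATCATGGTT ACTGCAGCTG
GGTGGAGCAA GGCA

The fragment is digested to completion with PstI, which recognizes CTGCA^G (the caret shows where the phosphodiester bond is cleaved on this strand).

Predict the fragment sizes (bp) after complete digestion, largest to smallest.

176, 18 bp

The PstI site (CTGCAG) starts at position 172.
PstI cuts after base 5 of each site (before the last base), so after position 176.
Linear molecule, 1 cut → 2 fragments:
  1–176 → 176 bp
  177–194 → 18 bp
Sorted largest to smallest: 176, 18 bp.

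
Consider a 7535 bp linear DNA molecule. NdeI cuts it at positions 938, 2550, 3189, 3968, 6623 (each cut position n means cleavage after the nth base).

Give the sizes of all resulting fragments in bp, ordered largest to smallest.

Linear molecule, 5 cuts → 6 fragments:
  938 − 0 = 938 bp
  2550 − 938 = 1612 bp
  3189 − 2550 = 639 bp
  3968 − 3189 = 779 bp
  6623 − 3968 = 2655 bp
  7535 − 6623 = 912 bp
Sorted largest to smallest: 2655, 1612, 938, 912, 779, 639 bp.

2655, 1612, 938, 912, 779, 639 bp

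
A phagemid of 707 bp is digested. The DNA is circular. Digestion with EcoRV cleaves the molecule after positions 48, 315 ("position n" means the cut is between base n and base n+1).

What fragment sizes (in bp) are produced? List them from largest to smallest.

440, 267 bp

Circular molecule, 2 cuts → 2 fragments:
  315 − 48 = 267 bp
  wrap: 707 − 315 + 48 = 440 bp
Sorted largest to smallest: 440, 267 bp.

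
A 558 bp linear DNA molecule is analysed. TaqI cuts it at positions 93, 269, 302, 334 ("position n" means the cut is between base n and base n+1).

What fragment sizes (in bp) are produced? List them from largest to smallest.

Linear molecule, 4 cuts → 5 fragments:
  93 − 0 = 93 bp
  269 − 93 = 176 bp
  302 − 269 = 33 bp
  334 − 302 = 32 bp
  558 − 334 = 224 bp
Sorted largest to smallest: 224, 176, 93, 33, 32 bp.

224, 176, 93, 33, 32 bp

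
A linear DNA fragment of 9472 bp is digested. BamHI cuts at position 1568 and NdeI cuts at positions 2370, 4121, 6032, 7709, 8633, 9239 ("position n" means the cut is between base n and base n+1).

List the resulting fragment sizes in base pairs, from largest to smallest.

1911, 1751, 1677, 1568, 924, 802, 606, 233 bp

Combined cut positions (sorted): 1568, 2370, 4121, 6032, 7709, 8633, 9239.
Linear molecule, 7 cuts → 8 fragments:
  1568 − 0 = 1568 bp
  2370 − 1568 = 802 bp
  4121 − 2370 = 1751 bp
  6032 − 4121 = 1911 bp
  7709 − 6032 = 1677 bp
  8633 − 7709 = 924 bp
  9239 − 8633 = 606 bp
  9472 − 9239 = 233 bp
Sorted largest to smallest: 1911, 1751, 1677, 1568, 924, 802, 606, 233 bp.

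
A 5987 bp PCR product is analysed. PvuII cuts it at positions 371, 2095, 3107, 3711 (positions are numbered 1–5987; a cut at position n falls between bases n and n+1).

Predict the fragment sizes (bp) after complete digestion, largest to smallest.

Linear molecule, 4 cuts → 5 fragments:
  371 − 0 = 371 bp
  2095 − 371 = 1724 bp
  3107 − 2095 = 1012 bp
  3711 − 3107 = 604 bp
  5987 − 3711 = 2276 bp
Sorted largest to smallest: 2276, 1724, 1012, 604, 371 bp.

2276, 1724, 1012, 604, 371 bp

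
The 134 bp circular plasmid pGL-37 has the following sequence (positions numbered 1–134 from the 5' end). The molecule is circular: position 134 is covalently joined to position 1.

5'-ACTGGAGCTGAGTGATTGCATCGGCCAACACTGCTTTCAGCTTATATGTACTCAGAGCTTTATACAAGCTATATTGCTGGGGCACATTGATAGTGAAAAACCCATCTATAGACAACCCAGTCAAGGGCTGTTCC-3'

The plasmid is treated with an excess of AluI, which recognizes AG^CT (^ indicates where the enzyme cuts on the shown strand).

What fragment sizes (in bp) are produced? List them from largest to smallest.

73, 33, 17, 11 bp

AluI sites (AGCT) start at positions 6, 39, 56, 67.
AluI cuts after base 2 of each site, so after positions 7, 40, 57, 68.
Circular molecule, 4 cuts → 4 fragments:
  8–40 → 33 bp
  41–57 → 17 bp
  58–68 → 11 bp
  69–134 then 1–7 → 66 + 7 = 73 bp
Sorted largest to smallest: 73, 33, 17, 11 bp.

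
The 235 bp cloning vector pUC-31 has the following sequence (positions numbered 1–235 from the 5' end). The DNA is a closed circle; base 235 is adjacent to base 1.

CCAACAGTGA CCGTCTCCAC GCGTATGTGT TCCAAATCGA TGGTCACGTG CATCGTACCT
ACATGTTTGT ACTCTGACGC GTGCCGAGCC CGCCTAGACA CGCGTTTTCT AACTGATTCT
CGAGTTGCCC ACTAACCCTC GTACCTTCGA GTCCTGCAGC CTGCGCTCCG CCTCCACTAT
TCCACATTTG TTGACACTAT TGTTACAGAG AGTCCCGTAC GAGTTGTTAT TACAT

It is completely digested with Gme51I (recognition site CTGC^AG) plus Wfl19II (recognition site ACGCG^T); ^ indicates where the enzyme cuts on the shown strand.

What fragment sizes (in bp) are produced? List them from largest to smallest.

The Gme51I site (CTGCAG) starts at position 154.
Gme51I cuts after base 4 of each site, so after position 157.
Wfl19II sites (ACGCGT) start at positions 19, 77, 100.
Wfl19II cuts after base 5 of each site (before the last base), so after positions 23, 81, 104.
Combined cut positions: 23, 81, 104, 157.
Circular molecule, 4 cuts → 4 fragments:
  24–81 → 58 bp
  82–104 → 23 bp
  105–157 → 53 bp
  158–235 then 1–23 → 78 + 23 = 101 bp
Sorted largest to smallest: 101, 58, 53, 23 bp.

101, 58, 53, 23 bp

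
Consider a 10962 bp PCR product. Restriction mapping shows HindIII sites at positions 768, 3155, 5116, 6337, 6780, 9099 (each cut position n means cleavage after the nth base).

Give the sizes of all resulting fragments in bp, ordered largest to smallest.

2387, 2319, 1961, 1863, 1221, 768, 443 bp

Linear molecule, 6 cuts → 7 fragments:
  768 − 0 = 768 bp
  3155 − 768 = 2387 bp
  5116 − 3155 = 1961 bp
  6337 − 5116 = 1221 bp
  6780 − 6337 = 443 bp
  9099 − 6780 = 2319 bp
  10962 − 9099 = 1863 bp
Sorted largest to smallest: 2387, 2319, 1961, 1863, 1221, 768, 443 bp.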